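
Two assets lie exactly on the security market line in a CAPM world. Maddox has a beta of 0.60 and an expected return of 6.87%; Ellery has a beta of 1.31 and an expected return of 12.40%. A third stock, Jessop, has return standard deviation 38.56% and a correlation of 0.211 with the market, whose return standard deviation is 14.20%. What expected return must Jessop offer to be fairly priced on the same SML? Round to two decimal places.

MRP = (12.40% − 6.87%) / (1.31 − 0.60) = 7.7887%
R_f = 6.87% − 0.60 × 7.7887% = 2.1968%
β_Jessop = ρ·σ_i/σ_m = 0.211 × 38.56 / 14.20 = 0.5730
E(R_Jessop) = R_f + β × MRP = 2.1968% + 0.5730 × 7.7887% = 6.66%

6.66%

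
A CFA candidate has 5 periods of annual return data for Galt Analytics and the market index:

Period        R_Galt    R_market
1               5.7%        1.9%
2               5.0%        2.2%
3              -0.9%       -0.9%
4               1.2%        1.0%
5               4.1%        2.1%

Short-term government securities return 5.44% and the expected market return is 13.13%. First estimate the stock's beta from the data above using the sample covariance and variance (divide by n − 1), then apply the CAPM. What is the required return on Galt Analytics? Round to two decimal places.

Mean R_i = (5.7 + 5.0 − 0.9 + 1.2 + 4.1) / 5 = 3.0200%
Mean R_m = (1.9 + 2.2 − 0.9 + 1.0 + 2.1) / 5 = 1.2600%
Σ(R_i − R̄_i)(R_m − R̄_m) = 13.4240  ⇒  Cov = 13.4240 / 4 = 3.3560
Σ(R_m − R̄_m)² = 6.7320  ⇒  Var(R_m) = 6.7320 / 4 = 1.6830
β = Cov / Var(R_m) = 3.3560 / 1.6830 = 1.9941
MRP = 13.13% − 5.44% = 7.69%
E(R) = R_f + β × MRP = 5.44% + 1.9941 × 7.69% = 20.77%

20.77%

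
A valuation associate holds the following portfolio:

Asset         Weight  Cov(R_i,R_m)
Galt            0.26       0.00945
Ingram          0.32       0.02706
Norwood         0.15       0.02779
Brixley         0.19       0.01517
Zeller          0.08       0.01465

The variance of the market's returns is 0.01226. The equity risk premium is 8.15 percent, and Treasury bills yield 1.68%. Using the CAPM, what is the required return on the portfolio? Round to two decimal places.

14.54%

β_Galt = 0.00945 / 0.01226 = 0.7708
β_Ingram = 0.02706 / 0.01226 = 2.2072
β_Norwood = 0.02779 / 0.01226 = 2.2667
β_Brixley = 0.01517 / 0.01226 = 1.2374
β_Zeller = 0.01465 / 0.01226 = 1.1949
β_P = Σ w_i β_i = 0.26×0.7708 + 0.32×2.2072 + 0.15×2.2667 + 0.19×1.2374 + 0.08×1.1949 = 1.5774
E(R_P) = R_f + β_P × MRP = 1.68% + 1.5774 × 8.15% = 14.54%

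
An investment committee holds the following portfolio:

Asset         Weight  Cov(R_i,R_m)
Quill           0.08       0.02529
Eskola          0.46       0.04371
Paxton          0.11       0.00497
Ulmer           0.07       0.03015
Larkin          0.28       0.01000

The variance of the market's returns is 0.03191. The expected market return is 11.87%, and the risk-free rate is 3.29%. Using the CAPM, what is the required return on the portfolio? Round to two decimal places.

10.71%

β_Quill = 0.02529 / 0.03191 = 0.7925
β_Eskola = 0.04371 / 0.03191 = 1.3698
β_Paxton = 0.00497 / 0.03191 = 0.1558
β_Ulmer = 0.03015 / 0.03191 = 0.9448
β_Larkin = 0.01000 / 0.03191 = 0.3134
β_P = Σ w_i β_i = 0.08×0.7925 + 0.46×1.3698 + 0.11×0.1558 + 0.07×0.9448 + 0.28×0.3134 = 0.8645
MRP = 11.87% − 3.29% = 8.58%
E(R_P) = R_f + β_P × MRP = 3.29% + 0.8645 × 8.58% = 10.71%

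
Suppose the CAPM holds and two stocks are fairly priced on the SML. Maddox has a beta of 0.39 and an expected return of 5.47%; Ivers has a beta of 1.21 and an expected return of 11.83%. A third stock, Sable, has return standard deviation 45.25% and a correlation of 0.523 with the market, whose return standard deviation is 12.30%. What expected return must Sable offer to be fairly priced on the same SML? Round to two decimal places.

17.37%

MRP = (11.83% − 5.47%) / (1.21 − 0.39) = 7.7561%
R_f = 5.47% − 0.39 × 7.7561% = 2.4451%
β_Sable = ρ·σ_i/σ_m = 0.523 × 45.25 / 12.30 = 1.9240
E(R_Sable) = R_f + β × MRP = 2.4451% + 1.9240 × 7.7561% = 17.37%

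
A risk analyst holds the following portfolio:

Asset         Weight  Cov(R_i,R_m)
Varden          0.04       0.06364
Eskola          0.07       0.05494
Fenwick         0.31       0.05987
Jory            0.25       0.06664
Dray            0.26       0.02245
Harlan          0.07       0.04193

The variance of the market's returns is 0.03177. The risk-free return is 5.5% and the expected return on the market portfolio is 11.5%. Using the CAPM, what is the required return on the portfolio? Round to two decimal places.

β_Varden = 0.06364 / 0.03177 = 2.0031
β_Eskola = 0.05494 / 0.03177 = 1.7293
β_Fenwick = 0.05987 / 0.03177 = 1.8845
β_Jory = 0.06664 / 0.03177 = 2.0976
β_Dray = 0.02245 / 0.03177 = 0.7066
β_Harlan = 0.04193 / 0.03177 = 1.3198
β_P = Σ w_i β_i = 0.04×2.0031 + 0.07×1.7293 + 0.31×1.8845 + 0.25×2.0976 + 0.26×0.7066 + 0.07×1.3198 = 1.5859
MRP = 11.5% − 5.5% = 6.00%
E(R_P) = R_f + β_P × MRP = 5.5% + 1.5859 × 6.0% = 15.02%

15.02%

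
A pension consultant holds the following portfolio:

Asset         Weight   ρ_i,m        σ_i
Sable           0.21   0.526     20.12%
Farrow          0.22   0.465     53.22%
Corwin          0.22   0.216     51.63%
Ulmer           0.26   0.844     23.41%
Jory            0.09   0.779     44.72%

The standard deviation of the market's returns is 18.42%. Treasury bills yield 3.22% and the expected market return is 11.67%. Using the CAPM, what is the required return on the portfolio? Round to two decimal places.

β_Sable = 0.526 × 20.12% / 18.42% = 0.5745
β_Farrow = 0.465 × 53.22% / 18.42% = 1.3435
β_Corwin = 0.216 × 51.63% / 18.42% = 0.6054
β_Ulmer = 0.844 × 23.41% / 18.42% = 1.0726
β_Jory = 0.779 × 44.72% / 18.42% = 1.8913
β_P = Σ w_i β_i = 0.21×0.5745 + 0.22×1.3435 + 0.22×0.6054 + 0.26×1.0726 + 0.09×1.8913 = 0.9985
MRP = 11.67% − 3.22% = 8.45%
E(R_P) = R_f + β_P × MRP = 3.22% + 0.9985 × 8.45% = 11.66%

11.66%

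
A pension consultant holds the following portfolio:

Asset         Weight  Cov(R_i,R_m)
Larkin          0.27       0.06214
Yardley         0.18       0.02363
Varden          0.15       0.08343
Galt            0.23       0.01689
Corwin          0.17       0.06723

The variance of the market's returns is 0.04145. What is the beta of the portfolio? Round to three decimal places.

β_Larkin = 0.06214 / 0.04145 = 1.4992
β_Yardley = 0.02363 / 0.04145 = 0.5701
β_Varden = 0.08343 / 0.04145 = 2.0128
β_Galt = 0.01689 / 0.04145 = 0.4075
β_Corwin = 0.06723 / 0.04145 = 1.6220
β_P = Σ w_i β_i = 0.27×1.4992 + 0.18×0.5701 + 0.15×2.0128 + 0.23×0.4075 + 0.17×1.6220 = 1.1788

1.179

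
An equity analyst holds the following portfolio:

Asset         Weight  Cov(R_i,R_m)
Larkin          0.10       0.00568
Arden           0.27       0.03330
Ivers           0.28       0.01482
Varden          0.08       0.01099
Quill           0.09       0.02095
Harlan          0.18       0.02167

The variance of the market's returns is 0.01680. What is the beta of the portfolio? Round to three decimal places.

1.213

β_Larkin = 0.00568 / 0.01680 = 0.3381
β_Arden = 0.03330 / 0.01680 = 1.9821
β_Ivers = 0.01482 / 0.01680 = 0.8821
β_Varden = 0.01099 / 0.01680 = 0.6542
β_Quill = 0.02095 / 0.01680 = 1.2470
β_Harlan = 0.02167 / 0.01680 = 1.2899
β_P = Σ w_i β_i = 0.10×0.3381 + 0.27×1.9821 + 0.28×0.8821 + 0.08×0.6542 + 0.09×1.2470 + 0.18×1.2899 = 1.2127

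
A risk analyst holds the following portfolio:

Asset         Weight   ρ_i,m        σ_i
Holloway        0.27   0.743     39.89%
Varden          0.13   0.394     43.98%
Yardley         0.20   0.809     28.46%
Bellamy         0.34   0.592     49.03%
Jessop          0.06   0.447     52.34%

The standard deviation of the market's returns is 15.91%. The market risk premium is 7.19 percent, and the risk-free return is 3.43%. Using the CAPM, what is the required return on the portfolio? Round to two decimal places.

β_Holloway = 0.743 × 39.89% / 15.91% = 1.8629
β_Varden = 0.394 × 43.98% / 15.91% = 1.0891
β_Yardley = 0.809 × 28.46% / 15.91% = 1.4471
β_Bellamy = 0.592 × 49.03% / 15.91% = 1.8244
β_Jessop = 0.447 × 52.34% / 15.91% = 1.4705
β_P = Σ w_i β_i = 0.27×1.8629 + 0.13×1.0891 + 0.20×1.4471 + 0.34×1.8244 + 0.06×1.4705 = 1.6425
E(R_P) = R_f + β_P × MRP = 3.43% + 1.6425 × 7.19% = 15.24%

15.24%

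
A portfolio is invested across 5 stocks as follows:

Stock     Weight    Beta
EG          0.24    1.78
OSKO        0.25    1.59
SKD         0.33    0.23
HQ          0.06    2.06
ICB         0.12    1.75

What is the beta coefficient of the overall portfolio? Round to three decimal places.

1.234

β_P = Σ w_i β_i = 0.24×1.78 + 0.25×1.59 + 0.33×0.23 + 0.06×2.06 + 0.12×1.75 = 1.2342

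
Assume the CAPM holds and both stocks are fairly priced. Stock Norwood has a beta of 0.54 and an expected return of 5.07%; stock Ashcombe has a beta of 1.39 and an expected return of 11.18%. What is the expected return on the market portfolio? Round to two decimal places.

8.38%

Both satisfy E(R) = R_f + β·MRP, so the slope of the SML is
MRP = (11.18% − 5.07%) / (1.39 − 0.54) = 6.11% / 0.85 = 7.1882%
R_f = E(R_Norwood) − β_Norwood·MRP = 5.07% − 0.54 × 7.1882% = 1.1884%
E(R_m) = R_f + MRP = 1.1884% + 7.1882% = 8.38%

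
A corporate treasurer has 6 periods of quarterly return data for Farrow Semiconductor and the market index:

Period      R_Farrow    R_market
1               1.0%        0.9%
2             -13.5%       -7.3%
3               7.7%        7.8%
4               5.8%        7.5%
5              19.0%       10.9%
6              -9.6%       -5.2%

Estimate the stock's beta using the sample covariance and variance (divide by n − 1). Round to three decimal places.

1.544

Mean R_i = (1.0 − 13.5 + 7.7 + 5.8 + 19.0 − 9.6) / 6 = 1.7333%
Mean R_m = (0.9 − 7.3 + 7.8 + 7.5 + 10.9 − 5.2) / 6 = 2.4333%
Σ(R_i − R̄_i)(R_m − R̄_m) = 434.7233  ⇒  Cov = 434.7233 / 5 = 86.9447
Σ(R_m − R̄_m)² = 281.5133  ⇒  Var(R_m) = 281.5133 / 5 = 56.3027
β = Cov / Var(R_m) = 86.9447 / 56.3027 = 1.5442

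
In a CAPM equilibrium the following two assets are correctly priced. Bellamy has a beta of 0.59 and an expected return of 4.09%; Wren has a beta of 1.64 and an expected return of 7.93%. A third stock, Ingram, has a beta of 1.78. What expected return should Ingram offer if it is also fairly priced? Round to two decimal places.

MRP (SML slope) = (7.93% − 4.09%) / (1.64 − 0.59) = 3.84% / 1.05 = 3.6571%
R_f (intercept) = 4.09% − 0.59 × 3.6571% = 1.9323%
E(R_Ingram) = R_f + β × MRP = 1.9323% + 1.78 × 3.6571% = 8.44%

8.44%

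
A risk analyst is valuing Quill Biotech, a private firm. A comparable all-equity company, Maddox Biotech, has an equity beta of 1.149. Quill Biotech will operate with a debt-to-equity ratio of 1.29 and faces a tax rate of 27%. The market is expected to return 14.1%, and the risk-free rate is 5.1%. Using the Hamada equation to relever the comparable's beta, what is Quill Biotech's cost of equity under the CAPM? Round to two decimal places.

25.18%

β_L = β_U × [1 + (1 − t)(D/E)] = 1.149 × [1 + (1 − 0.27) × 1.29]
    = 1.149 × [1 + 0.73 × 1.29] = 1.149 × 1.9417 = 2.2310
MRP = 14.1% − 5.1% = 9.00%
E(R) = R_f + β_L × MRP = 5.1% + 2.2310 × 9.0% = 25.18%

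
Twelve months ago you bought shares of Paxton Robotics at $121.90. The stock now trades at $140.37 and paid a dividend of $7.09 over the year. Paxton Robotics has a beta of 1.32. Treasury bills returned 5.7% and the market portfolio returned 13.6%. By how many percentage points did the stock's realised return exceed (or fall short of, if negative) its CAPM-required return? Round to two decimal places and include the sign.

Realised HPR = (P1 + D1 − P0) / P0 = (140.37 + 7.09 − 121.90) / 121.90 = 25.56 / 121.90 = 20.9680%
MRP = 13.6% − 5.7% = 7.90%
CAPM required = R_f + β·MRP = 5.7% + 1.32 × 7.9% = 16.1280%
α = realised − required = 20.9680% − 16.1280% = +4.84%

+4.84%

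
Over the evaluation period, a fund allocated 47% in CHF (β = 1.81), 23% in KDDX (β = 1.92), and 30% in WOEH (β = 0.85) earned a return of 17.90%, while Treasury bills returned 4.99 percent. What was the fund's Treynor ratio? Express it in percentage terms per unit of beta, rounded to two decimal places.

β_P = 0.47×1.81 + 0.23×1.92 + 0.30×0.85 = 1.5473
Treynor = (R_P − R_f) / β_P = (17.90% − 4.99%) / 1.5473 = 12.91% / 1.5473 = 8.34%

8.34%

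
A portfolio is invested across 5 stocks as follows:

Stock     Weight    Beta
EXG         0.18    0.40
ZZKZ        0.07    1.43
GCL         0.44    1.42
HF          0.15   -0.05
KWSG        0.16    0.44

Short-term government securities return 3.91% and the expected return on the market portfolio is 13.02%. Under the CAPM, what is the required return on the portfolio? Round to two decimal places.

11.74%

β_P = Σ w_i β_i = 0.18×0.40 + 0.07×1.43 + 0.44×1.42 + 0.15×-0.05 + 0.16×0.44 = 0.8598
MRP = 13.02% − 3.91% = 9.11%
E(R_P) = R_f + β_P × MRP = 3.91% + 0.8598 × 9.11% = 11.74%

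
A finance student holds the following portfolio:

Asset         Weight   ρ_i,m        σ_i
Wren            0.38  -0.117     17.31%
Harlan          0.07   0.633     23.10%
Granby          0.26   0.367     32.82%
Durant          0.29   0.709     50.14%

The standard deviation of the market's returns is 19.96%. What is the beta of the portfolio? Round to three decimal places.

0.686

β_Wren = -0.117 × 17.31% / 19.96% = -0.1015
β_Harlan = 0.633 × 23.10% / 19.96% = 0.7326
β_Granby = 0.367 × 32.82% / 19.96% = 0.6035
β_Durant = 0.709 × 50.14% / 19.96% = 1.7810
β_P = Σ w_i β_i = 0.38×-0.1015 + 0.07×0.7326 + 0.26×0.6035 + 0.29×1.7810 = 0.6861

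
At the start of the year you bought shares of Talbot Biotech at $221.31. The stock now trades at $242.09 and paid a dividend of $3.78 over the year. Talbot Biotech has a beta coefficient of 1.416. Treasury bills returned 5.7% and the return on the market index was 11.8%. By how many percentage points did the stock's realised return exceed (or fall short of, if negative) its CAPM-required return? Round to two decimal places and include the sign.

Realised HPR = (P1 + D1 − P0) / P0 = (242.09 + 3.78 − 221.31) / 221.31 = 24.56 / 221.31 = 11.0976%
MRP = 11.8% − 5.7% = 6.10%
CAPM required = R_f + β·MRP = 5.7% + 1.416 × 6.1% = 14.3376%
α = realised − required = 11.0976% − 14.3376% = -3.24%

-3.24%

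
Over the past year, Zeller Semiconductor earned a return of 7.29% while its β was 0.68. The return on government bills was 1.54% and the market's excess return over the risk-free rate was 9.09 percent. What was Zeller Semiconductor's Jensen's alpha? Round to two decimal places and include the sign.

CAPM benchmark = R_f + β(R_m − R_f) = 1.54% + 0.68 × 9.09% = 7.7212%
α = actual − benchmark = 7.29% − 7.7212% = -0.43%

-0.43%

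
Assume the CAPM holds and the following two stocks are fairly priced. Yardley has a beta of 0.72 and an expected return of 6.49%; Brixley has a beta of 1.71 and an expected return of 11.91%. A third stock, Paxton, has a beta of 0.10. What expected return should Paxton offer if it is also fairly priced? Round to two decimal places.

MRP (SML slope) = (11.91% − 6.49%) / (1.71 − 0.72) = 5.42% / 0.99 = 5.4747%
R_f (intercept) = 6.49% − 0.72 × 5.4747% = 2.5482%
E(R_Paxton) = R_f + β × MRP = 2.5482% + 0.10 × 5.4747% = 3.10%

3.10%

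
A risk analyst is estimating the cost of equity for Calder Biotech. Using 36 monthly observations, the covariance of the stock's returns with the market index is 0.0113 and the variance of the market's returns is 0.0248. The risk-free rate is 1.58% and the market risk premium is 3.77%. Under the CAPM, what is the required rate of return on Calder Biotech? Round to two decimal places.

3.30%

β = Cov(R_i, R_m) / Var(R_m) = 0.0113 / 0.0248 = 0.4556
E(R) = R_f + β × MRP = 1.58% + 0.4556 × 3.77% = 3.30%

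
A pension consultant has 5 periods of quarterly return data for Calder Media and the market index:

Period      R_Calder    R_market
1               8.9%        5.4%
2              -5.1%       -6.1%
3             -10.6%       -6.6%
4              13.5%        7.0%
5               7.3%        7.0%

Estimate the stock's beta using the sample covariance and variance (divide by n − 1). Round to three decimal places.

1.387

Mean R_i = (8.9 − 5.1 − 10.6 + 13.5 + 7.3) / 5 = 2.8000%
Mean R_m = (5.4 − 6.1 − 6.6 + 7.0 + 7.0) / 5 = 1.3400%
Σ(R_i − R̄_i)(R_m − R̄_m) = 275.9700  ⇒  Cov = 275.9700 / 4 = 68.9925
Σ(R_m − R̄_m)² = 198.9520  ⇒  Var(R_m) = 198.9520 / 4 = 49.7380
β = Cov / Var(R_m) = 68.9925 / 49.7380 = 1.3871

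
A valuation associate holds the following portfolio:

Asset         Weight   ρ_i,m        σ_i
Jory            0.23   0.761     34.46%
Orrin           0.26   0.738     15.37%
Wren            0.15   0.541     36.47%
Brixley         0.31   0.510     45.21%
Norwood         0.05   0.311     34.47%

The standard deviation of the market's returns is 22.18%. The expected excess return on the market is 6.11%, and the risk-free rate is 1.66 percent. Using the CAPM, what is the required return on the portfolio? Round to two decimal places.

7.07%

β_Jory = 0.761 × 34.46% / 22.18% = 1.1823
β_Orrin = 0.738 × 15.37% / 22.18% = 0.5114
β_Wren = 0.541 × 36.47% / 22.18% = 0.8896
β_Brixley = 0.510 × 45.21% / 22.18% = 1.0395
β_Norwood = 0.311 × 34.47% / 22.18% = 0.4833
β_P = Σ w_i β_i = 0.23×1.1823 + 0.26×0.5114 + 0.15×0.8896 + 0.31×1.0395 + 0.05×0.4833 = 0.8847
E(R_P) = R_f + β_P × MRP = 1.66% + 0.8847 × 6.11% = 7.07%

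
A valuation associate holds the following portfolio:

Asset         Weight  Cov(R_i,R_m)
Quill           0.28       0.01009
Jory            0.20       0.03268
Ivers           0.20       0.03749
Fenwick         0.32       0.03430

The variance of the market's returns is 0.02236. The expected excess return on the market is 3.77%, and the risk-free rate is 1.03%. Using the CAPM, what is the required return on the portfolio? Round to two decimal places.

β_Quill = 0.01009 / 0.02236 = 0.4513
β_Jory = 0.03268 / 0.02236 = 1.4615
β_Ivers = 0.03749 / 0.02236 = 1.6767
β_Fenwick = 0.03430 / 0.02236 = 1.5340
β_P = Σ w_i β_i = 0.28×0.4513 + 0.20×1.4615 + 0.20×1.6767 + 0.32×1.5340 = 1.2449
E(R_P) = R_f + β_P × MRP = 1.03% + 1.2449 × 3.77% = 5.72%

5.72%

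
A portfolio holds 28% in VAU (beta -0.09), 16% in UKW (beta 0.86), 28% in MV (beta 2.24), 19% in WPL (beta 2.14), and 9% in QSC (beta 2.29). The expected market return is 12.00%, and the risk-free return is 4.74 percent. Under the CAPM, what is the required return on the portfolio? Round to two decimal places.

β_P = Σ w_i β_i = 0.28×-0.09 + 0.16×0.86 + 0.28×2.24 + 0.19×2.14 + 0.09×2.29 = 1.3523
MRP = 12.00% − 4.74% = 7.26%
E(R_P) = R_f + β_P × MRP = 4.74% + 1.3523 × 7.26% = 14.56%

14.56%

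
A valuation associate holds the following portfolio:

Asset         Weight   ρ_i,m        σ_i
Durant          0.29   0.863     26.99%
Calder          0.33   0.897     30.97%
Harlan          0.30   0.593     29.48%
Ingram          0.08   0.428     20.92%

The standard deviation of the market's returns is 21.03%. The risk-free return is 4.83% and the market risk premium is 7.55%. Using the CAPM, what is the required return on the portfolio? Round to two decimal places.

β_Durant = 0.863 × 26.99% / 21.03% = 1.1076
β_Calder = 0.897 × 30.97% / 21.03% = 1.3210
β_Harlan = 0.593 × 29.48% / 21.03% = 0.8313
β_Ingram = 0.428 × 20.92% / 21.03% = 0.4258
β_P = Σ w_i β_i = 0.29×1.1076 + 0.33×1.3210 + 0.30×0.8313 + 0.08×0.4258 = 1.0406
E(R_P) = R_f + β_P × MRP = 4.83% + 1.0406 × 7.55% = 12.69%

12.69%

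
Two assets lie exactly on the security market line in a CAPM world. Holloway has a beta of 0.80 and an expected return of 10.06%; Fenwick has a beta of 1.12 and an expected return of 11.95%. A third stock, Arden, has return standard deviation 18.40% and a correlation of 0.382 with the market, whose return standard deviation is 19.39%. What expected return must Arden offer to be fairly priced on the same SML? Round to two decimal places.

7.48%

MRP = (11.95% − 10.06%) / (1.12 − 0.80) = 5.9063%
R_f = 10.06% − 0.80 × 5.9063% = 5.3350%
β_Arden = ρ·σ_i/σ_m = 0.382 × 18.40 / 19.39 = 0.3625
E(R_Arden) = R_f + β × MRP = 5.3350% + 0.3625 × 5.9063% = 7.48%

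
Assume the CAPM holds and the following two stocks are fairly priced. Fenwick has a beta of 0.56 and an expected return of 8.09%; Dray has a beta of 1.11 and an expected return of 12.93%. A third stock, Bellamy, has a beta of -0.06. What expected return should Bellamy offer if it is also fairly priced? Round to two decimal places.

2.63%

MRP (SML slope) = (12.93% − 8.09%) / (1.11 − 0.56) = 4.84% / 0.55 = 8.8000%
R_f (intercept) = 8.09% − 0.56 × 8.8000% = 3.1620%
E(R_Bellamy) = R_f + β × MRP = 3.1620% + -0.06 × 8.8000% = 2.63%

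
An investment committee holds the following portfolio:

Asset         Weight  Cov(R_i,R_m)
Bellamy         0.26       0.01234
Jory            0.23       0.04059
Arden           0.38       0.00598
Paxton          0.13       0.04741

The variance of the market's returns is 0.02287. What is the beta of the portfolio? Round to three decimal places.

β_Bellamy = 0.01234 / 0.02287 = 0.5396
β_Jory = 0.04059 / 0.02287 = 1.7748
β_Arden = 0.00598 / 0.02287 = 0.2615
β_Paxton = 0.04741 / 0.02287 = 2.0730
β_P = Σ w_i β_i = 0.26×0.5396 + 0.23×1.7748 + 0.38×0.2615 + 0.13×2.0730 = 0.9174

0.917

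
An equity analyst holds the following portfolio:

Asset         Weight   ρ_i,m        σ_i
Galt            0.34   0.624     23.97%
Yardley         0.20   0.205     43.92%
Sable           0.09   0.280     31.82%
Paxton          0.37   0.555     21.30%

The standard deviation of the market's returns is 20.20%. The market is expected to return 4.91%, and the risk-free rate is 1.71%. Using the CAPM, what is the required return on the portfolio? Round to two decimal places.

3.62%

β_Galt = 0.624 × 23.97% / 20.20% = 0.7405
β_Yardley = 0.205 × 43.92% / 20.20% = 0.4457
β_Sable = 0.280 × 31.82% / 20.20% = 0.4411
β_Paxton = 0.555 × 21.30% / 20.20% = 0.5852
β_P = Σ w_i β_i = 0.34×0.7405 + 0.20×0.4457 + 0.09×0.4411 + 0.37×0.5852 = 0.5971
MRP = 4.91% − 1.71% = 3.20%
E(R_P) = R_f + β_P × MRP = 1.71% + 0.5971 × 3.20% = 3.62%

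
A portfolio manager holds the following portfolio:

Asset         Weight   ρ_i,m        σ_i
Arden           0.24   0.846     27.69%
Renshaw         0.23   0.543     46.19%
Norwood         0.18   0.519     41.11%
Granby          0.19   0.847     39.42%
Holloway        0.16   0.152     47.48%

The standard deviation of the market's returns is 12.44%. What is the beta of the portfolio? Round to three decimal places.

1.827

β_Arden = 0.846 × 27.69% / 12.44% = 1.8831
β_Renshaw = 0.543 × 46.19% / 12.44% = 2.0162
β_Norwood = 0.519 × 41.11% / 12.44% = 1.7151
β_Granby = 0.847 × 39.42% / 12.44% = 2.6840
β_Holloway = 0.152 × 47.48% / 12.44% = 0.5801
β_P = Σ w_i β_i = 0.24×1.8831 + 0.23×2.0162 + 0.18×1.7151 + 0.19×2.6840 + 0.16×0.5801 = 1.8272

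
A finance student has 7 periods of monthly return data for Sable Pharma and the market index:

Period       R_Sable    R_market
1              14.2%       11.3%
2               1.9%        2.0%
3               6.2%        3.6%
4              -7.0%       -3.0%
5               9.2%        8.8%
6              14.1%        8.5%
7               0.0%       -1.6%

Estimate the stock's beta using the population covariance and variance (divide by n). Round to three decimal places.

1.357

Mean R_i = (14.2 + 1.9 + 6.2 − 7.0 + 9.2 + 14.1 + 0.0) / 7 = 5.5143%
Mean R_m = (11.3 + 2.0 + 3.6 − 3.0 + 8.8 + 8.5 − 1.6) / 7 = 4.2286%
Σ(R_i − R̄_i)(R_m − R̄_m) = 245.1671  ⇒  Cov = 245.1671 / 7 = 35.0239
Σ(R_m − R̄_m)² = 180.7343  ⇒  Var(R_m) = 180.7343 / 7 = 25.8192
β = Cov / Var(R_m) = 35.0239 / 25.8192 = 1.3565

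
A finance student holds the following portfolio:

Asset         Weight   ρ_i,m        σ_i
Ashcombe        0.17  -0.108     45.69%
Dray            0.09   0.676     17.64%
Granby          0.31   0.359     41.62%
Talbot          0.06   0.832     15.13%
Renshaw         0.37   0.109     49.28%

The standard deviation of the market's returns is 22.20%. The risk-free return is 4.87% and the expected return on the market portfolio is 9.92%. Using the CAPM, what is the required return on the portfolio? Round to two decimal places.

6.60%

β_Ashcombe = -0.108 × 45.69% / 22.20% = -0.2223
β_Dray = 0.676 × 17.64% / 22.20% = 0.5371
β_Granby = 0.359 × 41.62% / 22.20% = 0.6730
β_Talbot = 0.832 × 15.13% / 22.20% = 0.5670
β_Renshaw = 0.109 × 49.28% / 22.20% = 0.2420
β_P = Σ w_i β_i = 0.17×-0.2223 + 0.09×0.5371 + 0.31×0.6730 + 0.06×0.5670 + 0.37×0.2420 = 0.3427
MRP = 9.92% − 4.87% = 5.05%
E(R_P) = R_f + β_P × MRP = 4.87% + 0.3427 × 5.05% = 6.60%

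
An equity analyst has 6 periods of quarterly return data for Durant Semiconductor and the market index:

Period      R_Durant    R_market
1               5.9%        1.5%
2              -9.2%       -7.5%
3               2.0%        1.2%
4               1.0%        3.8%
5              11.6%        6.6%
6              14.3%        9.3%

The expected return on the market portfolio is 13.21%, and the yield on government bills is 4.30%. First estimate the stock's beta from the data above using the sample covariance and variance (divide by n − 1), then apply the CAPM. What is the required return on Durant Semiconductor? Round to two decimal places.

16.54%

Mean R_i = (5.9 − 9.2 + 2.0 + 1.0 + 11.6 + 14.3) / 6 = 4.2667%
Mean R_m = (1.5 − 7.5 + 1.2 + 3.8 + 6.6 + 9.3) / 6 = 2.4833%
Σ(R_i − R̄_i)(R_m − R̄_m) = 230.0267  ⇒  Cov = 230.0267 / 5 = 46.0053
Σ(R_m − R̄_m)² = 167.4283  ⇒  Var(R_m) = 167.4283 / 5 = 33.4857
β = Cov / Var(R_m) = 46.0053 / 33.4857 = 1.3739
MRP = 13.21% − 4.30% = 8.91%
E(R) = R_f + β × MRP = 4.30% + 1.3739 × 8.91% = 16.54%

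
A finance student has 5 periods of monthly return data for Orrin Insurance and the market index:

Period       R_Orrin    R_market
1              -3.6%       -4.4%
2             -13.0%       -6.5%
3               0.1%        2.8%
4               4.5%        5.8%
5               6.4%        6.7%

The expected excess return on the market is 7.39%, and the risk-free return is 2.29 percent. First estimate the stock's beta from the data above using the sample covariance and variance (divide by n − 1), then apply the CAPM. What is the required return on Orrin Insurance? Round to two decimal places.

Mean R_i = (-3.6 − 13.0 + 0.1 + 4.5 + 6.4) / 5 = -1.1200%
Mean R_m = (-4.4 − 6.5 + 2.8 + 5.8 + 6.7) / 5 = 0.8800%
Σ(R_i − R̄_i)(R_m − R̄_m) = 174.5280  ⇒  Cov = 174.5280 / 4 = 43.6320
Σ(R_m − R̄_m)² = 144.1080  ⇒  Var(R_m) = 144.1080 / 4 = 36.0270
β = Cov / Var(R_m) = 43.6320 / 36.0270 = 1.2111
E(R) = R_f + β × MRP = 2.29% + 1.2111 × 7.39% = 11.24%

11.24%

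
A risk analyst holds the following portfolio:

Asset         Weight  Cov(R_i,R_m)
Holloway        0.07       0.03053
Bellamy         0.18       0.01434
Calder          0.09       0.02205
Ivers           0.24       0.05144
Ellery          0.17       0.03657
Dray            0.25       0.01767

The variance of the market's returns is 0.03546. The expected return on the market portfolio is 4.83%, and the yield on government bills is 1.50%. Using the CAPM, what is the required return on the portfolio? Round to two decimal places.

β_Holloway = 0.03053 / 0.03546 = 0.8610
β_Bellamy = 0.01434 / 0.03546 = 0.4044
β_Calder = 0.02205 / 0.03546 = 0.6218
β_Ivers = 0.05144 / 0.03546 = 1.4506
β_Ellery = 0.03657 / 0.03546 = 1.0313
β_Dray = 0.01767 / 0.03546 = 0.4983
β_P = Σ w_i β_i = 0.07×0.8610 + 0.18×0.4044 + 0.09×0.6218 + 0.24×1.4506 + 0.17×1.0313 + 0.25×0.4983 = 0.8371
MRP = 4.83% − 1.50% = 3.33%
E(R_P) = R_f + β_P × MRP = 1.50% + 0.8371 × 3.33% = 4.29%

4.29%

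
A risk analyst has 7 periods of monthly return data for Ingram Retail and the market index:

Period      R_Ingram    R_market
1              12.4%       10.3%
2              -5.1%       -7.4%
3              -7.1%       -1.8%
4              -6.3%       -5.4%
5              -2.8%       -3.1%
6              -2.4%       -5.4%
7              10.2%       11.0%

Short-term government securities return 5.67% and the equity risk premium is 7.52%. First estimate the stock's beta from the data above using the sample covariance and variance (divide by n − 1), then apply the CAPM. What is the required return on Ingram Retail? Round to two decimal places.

13.05%

Mean R_i = (12.4 − 5.1 − 7.1 − 6.3 − 2.8 − 2.4 + 10.2) / 7 = -0.1571%
Mean R_m = (10.3 − 7.4 − 1.8 − 5.4 − 3.1 − 5.4 + 11.0) / 7 = -0.2571%
Σ(R_i − R̄_i)(R_m − R̄_m) = 345.8171  ⇒  Cov = 345.8171 / 6 = 57.6362
Σ(R_m − R̄_m)² = 352.5571  ⇒  Var(R_m) = 352.5571 / 6 = 58.7595
β = Cov / Var(R_m) = 57.6362 / 58.7595 = 0.9809
E(R) = R_f + β × MRP = 5.67% + 0.9809 × 7.52% = 13.05%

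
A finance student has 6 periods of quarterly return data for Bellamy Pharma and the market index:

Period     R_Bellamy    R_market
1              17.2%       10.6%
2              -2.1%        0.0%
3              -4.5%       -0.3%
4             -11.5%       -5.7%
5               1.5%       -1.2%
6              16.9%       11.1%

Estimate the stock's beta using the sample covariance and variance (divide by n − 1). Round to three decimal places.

1.674

Mean R_i = (17.2 − 2.1 − 4.5 − 11.5 + 1.5 + 16.9) / 6 = 2.9167%
Mean R_m = (10.6 + 0.0 − 0.3 − 5.7 − 1.2 + 11.1) / 6 = 2.4167%
Σ(R_i − R̄_i)(R_m − R̄_m) = 392.7183  ⇒  Cov = 392.7183 / 5 = 78.5437
Σ(R_m − R̄_m)² = 234.5483  ⇒  Var(R_m) = 234.5483 / 5 = 46.9097
β = Cov / Var(R_m) = 78.5437 / 46.9097 = 1.6744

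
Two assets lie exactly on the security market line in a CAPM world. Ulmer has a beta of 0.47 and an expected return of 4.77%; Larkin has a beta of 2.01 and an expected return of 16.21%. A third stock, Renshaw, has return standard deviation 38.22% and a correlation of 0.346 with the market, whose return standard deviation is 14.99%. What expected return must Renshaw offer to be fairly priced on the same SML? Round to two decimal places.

7.83%

MRP = (16.21% − 4.77%) / (2.01 − 0.47) = 7.4286%
R_f = 4.77% − 0.47 × 7.4286% = 1.2786%
β_Renshaw = ρ·σ_i/σ_m = 0.346 × 38.22 / 14.99 = 0.8822
E(R_Renshaw) = R_f + β × MRP = 1.2786% + 0.8822 × 7.4286% = 7.83%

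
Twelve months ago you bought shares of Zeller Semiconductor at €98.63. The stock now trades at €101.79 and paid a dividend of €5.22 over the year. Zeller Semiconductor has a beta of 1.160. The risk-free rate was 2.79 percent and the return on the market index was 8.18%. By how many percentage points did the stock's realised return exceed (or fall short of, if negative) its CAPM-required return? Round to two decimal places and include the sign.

Realised HPR = (P1 + D1 − P0) / P0 = (101.79 + 5.22 − 98.63) / 98.63 = 8.38 / 98.63 = 8.4964%
MRP = 8.18% − 2.79% = 5.39%
CAPM required = R_f + β·MRP = 2.79% + 1.160 × 5.39% = 9.04240%
α = realised − required = 8.4964% − 9.04240% = -0.55%

-0.55%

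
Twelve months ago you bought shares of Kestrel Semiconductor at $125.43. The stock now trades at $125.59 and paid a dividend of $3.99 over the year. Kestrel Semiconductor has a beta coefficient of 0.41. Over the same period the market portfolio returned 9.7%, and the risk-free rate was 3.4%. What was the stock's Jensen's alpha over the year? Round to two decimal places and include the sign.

-2.67%

Realised HPR = (P1 + D1 − P0) / P0 = (125.59 + 3.99 − 125.43) / 125.43 = 4.15 / 125.43 = 3.3086%
MRP = 9.7% − 3.4% = 6.30%
CAPM required = R_f + β·MRP = 3.4% + 0.41 × 6.3% = 5.9830%
α = realised − required = 3.3086% − 5.9830% = -2.67%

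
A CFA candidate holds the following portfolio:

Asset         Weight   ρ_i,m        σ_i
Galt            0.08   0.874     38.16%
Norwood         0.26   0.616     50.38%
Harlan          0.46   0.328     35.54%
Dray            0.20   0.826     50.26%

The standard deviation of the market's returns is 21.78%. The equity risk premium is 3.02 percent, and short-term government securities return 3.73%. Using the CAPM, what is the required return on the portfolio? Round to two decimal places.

β_Galt = 0.874 × 38.16% / 21.78% = 1.5313
β_Norwood = 0.616 × 50.38% / 21.78% = 1.4249
β_Harlan = 0.328 × 35.54% / 21.78% = 0.5352
β_Dray = 0.826 × 50.26% / 21.78% = 1.9061
β_P = Σ w_i β_i = 0.08×1.5313 + 0.26×1.4249 + 0.46×0.5352 + 0.20×1.9061 = 1.1204
E(R_P) = R_f + β_P × MRP = 3.73% + 1.1204 × 3.02% = 7.11%

7.11%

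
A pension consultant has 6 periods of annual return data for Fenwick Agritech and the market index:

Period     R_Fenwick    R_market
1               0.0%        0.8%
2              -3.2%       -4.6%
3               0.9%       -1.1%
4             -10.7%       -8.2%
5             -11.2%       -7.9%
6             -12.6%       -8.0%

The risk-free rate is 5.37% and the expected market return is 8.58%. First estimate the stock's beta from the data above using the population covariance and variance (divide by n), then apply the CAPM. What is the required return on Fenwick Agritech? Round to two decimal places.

10.11%

Mean R_i = (0.0 − 3.2 + 0.9 − 10.7 − 11.2 − 12.6) / 6 = -6.1333%
Mean R_m = (0.8 − 4.6 − 1.1 − 8.2 − 7.9 − 8.0) / 6 = -4.8333%
Σ(R_i − R̄_i)(R_m − R̄_m) = 112.8833  ⇒  Cov = 112.8833 / 6 = 18.8139
Σ(R_m − R̄_m)² = 76.4933  ⇒  Var(R_m) = 76.4933 / 6 = 12.7489
β = Cov / Var(R_m) = 18.8139 / 12.7489 = 1.4757
MRP = 8.58% − 5.37% = 3.21%
E(R) = R_f + β × MRP = 5.37% + 1.4757 × 3.21% = 10.11%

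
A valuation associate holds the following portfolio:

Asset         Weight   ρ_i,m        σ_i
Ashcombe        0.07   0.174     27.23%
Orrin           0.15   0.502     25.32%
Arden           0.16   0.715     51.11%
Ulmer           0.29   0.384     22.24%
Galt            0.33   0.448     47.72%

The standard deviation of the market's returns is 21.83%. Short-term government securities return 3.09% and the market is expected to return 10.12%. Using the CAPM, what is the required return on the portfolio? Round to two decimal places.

β_Ashcombe = 0.174 × 27.23% / 21.83% = 0.2170
β_Orrin = 0.502 × 25.32% / 21.83% = 0.5823
β_Arden = 0.715 × 51.11% / 21.83% = 1.6740
β_Ulmer = 0.384 × 22.24% / 21.83% = 0.3912
β_Galt = 0.448 × 47.72% / 21.83% = 0.9793
β_P = Σ w_i β_i = 0.07×0.2170 + 0.15×0.5823 + 0.16×1.6740 + 0.29×0.3912 + 0.33×0.9793 = 0.8070
MRP = 10.12% − 3.09% = 7.03%
E(R_P) = R_f + β_P × MRP = 3.09% + 0.8070 × 7.03% = 8.76%

8.76%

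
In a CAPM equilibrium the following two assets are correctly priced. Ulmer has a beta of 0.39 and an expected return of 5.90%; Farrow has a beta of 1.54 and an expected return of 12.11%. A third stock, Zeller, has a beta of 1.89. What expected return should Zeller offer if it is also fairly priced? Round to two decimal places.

MRP (SML slope) = (12.11% − 5.90%) / (1.54 − 0.39) = 6.21% / 1.15 = 5.4000%
R_f (intercept) = 5.90% − 0.39 × 5.4000% = 3.7940%
E(R_Zeller) = R_f + β × MRP = 3.7940% + 1.89 × 5.4000% = 14.00%

14.00%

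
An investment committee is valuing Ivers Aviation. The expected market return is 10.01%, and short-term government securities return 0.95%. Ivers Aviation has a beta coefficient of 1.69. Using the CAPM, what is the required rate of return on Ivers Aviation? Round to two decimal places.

Market risk premium = E(R_m) − R_f = 10.01% − 0.95% = 9.06%
E(R) = R_f + β × MRP = 0.95% + 1.69 × 9.06% = 16.26%

16.26%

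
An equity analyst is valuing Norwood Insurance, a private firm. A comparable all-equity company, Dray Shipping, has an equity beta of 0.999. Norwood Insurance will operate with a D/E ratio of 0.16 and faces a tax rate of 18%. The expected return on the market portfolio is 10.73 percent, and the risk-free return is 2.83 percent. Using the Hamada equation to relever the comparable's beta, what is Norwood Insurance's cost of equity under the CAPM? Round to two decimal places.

β_L = β_U × [1 + (1 − t)(D/E)] = 0.999 × [1 + (1 − 0.18) × 0.16]
    = 0.999 × [1 + 0.82 × 0.16] = 0.999 × 1.1312 = 1.1301
MRP = 10.73% − 2.83% = 7.90%
E(R) = R_f + β_L × MRP = 2.83% + 1.1301 × 7.90% = 11.76%

11.76%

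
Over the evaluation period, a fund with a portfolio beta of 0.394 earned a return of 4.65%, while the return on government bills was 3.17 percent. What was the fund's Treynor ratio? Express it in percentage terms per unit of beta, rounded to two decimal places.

3.76%

Treynor = (R_P − R_f) / β_P = (4.65% − 3.17%) / 0.3940 = 1.48% / 0.3940 = 3.76%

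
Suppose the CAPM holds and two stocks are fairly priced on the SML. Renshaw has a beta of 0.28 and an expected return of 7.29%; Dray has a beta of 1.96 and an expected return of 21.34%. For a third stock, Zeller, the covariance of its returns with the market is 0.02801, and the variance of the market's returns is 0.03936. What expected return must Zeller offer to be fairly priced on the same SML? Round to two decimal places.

MRP = (21.34% − 7.29%) / (1.96 − 0.28) = 8.3631%
R_f = 7.29% − 0.28 × 8.3631% = 4.9483%
β_Zeller = Cov / Var(R_m) = 0.02801 / 0.03936 = 0.7116
E(R_Zeller) = R_f + β × MRP = 4.9483% + 0.7116 × 8.3631% = 10.90%

10.90%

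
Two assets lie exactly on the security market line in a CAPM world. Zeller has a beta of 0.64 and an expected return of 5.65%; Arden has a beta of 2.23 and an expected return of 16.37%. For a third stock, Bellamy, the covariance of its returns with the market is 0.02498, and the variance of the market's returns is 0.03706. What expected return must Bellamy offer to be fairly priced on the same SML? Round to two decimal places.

5.88%

MRP = (16.37% − 5.65%) / (2.23 − 0.64) = 6.7421%
R_f = 5.65% − 0.64 × 6.7421% = 1.3351%
β_Bellamy = Cov / Var(R_m) = 0.02498 / 0.03706 = 0.6740
E(R_Bellamy) = R_f + β × MRP = 1.3351% + 0.6740 × 6.7421% = 5.88%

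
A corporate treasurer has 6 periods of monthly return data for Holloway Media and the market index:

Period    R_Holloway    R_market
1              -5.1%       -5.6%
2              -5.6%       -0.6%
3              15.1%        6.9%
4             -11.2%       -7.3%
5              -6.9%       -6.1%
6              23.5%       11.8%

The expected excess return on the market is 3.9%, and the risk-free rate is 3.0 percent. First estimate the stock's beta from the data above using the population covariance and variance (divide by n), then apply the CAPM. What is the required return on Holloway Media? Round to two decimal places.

9.80%

Mean R_i = (-5.1 − 5.6 + 15.1 − 11.2 − 6.9 + 23.5) / 6 = 1.6333%
Mean R_m = (-5.6 − 0.6 + 6.9 − 7.3 − 6.1 + 11.8) / 6 = -0.1500%
Σ(R_i − R̄_i)(R_m − R̄_m) = 538.7300  ⇒  Cov = 538.7300 / 6 = 89.7883
Σ(R_m − R̄_m)² = 308.9350  ⇒  Var(R_m) = 308.9350 / 6 = 51.4892
β = Cov / Var(R_m) = 89.7883 / 51.4892 = 1.7438
E(R) = R_f + β × MRP = 3.0% + 1.7438 × 3.9% = 9.80%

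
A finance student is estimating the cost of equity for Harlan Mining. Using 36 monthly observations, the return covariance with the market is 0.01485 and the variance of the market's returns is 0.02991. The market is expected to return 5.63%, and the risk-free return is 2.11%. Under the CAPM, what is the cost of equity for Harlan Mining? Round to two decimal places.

3.86%

β = Cov(R_i, R_m) / Var(R_m) = 0.01485 / 0.02991 = 0.4965
MRP = 5.63% − 2.11% = 3.52%
E(R) = R_f + β × MRP = 2.11% + 0.4965 × 3.52% = 3.86%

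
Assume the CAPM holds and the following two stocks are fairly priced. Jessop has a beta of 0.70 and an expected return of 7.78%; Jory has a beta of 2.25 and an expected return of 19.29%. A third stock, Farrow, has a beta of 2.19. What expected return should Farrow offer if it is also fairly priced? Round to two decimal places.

MRP (SML slope) = (19.29% − 7.78%) / (2.25 − 0.70) = 11.51% / 1.55 = 7.4258%
R_f (intercept) = 7.78% − 0.70 × 7.4258% = 2.5819%
E(R_Farrow) = R_f + β × MRP = 2.5819% + 2.19 × 7.4258% = 18.84%

18.84%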